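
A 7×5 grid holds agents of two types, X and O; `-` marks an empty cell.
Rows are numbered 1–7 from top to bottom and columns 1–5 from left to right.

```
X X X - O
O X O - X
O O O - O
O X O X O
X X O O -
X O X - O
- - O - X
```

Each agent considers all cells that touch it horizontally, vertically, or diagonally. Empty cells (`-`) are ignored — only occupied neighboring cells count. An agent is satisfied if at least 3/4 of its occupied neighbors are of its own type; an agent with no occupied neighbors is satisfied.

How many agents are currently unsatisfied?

(1,1)X 2/3 not
(1,2)X 3/5 not
(1,3)X 2/3 not
(1,5)O 0/1 not
(2,1)O 2/5 not
(2,2)X 3/8 not
(2,3)O 2/5 not
(2,5)X 0/2 not
(3,1)O 3/5 not
(3,2)O 6/8 satisfied
(3,3)O 3/6 not
(3,5)O 1/3 not
(4,1)O 2/5 not
(4,2)X 2/8 not
(4,3)O 4/7 not
(4,4)X 0/6 not
(4,5)O 2/3 not
(5,1)X 3/5 not
(5,2)X 4/8 not
(5,3)O 3/7 not
(5,4)O 4/6 not
(6,1)X 2/3 not
(6,2)O 2/6 not
(6,3)X 1/5 not
(6,5)O 1/2 not
(7,3)O 1/2 not
(7,5)X 0/1 not
Unsatisfied: (1,1), (1,2), (1,3), (1,5), (2,1), (2,2), (2,3), (2,5), (3,1), (3,3), (3,5), (4,1), (4,2), (4,3), (4,4), (4,5), (5,1), (5,2), (5,3), (5,4), (6,1), (6,2), (6,3), (6,5), (7,3), (7,5) — 26 in total.

26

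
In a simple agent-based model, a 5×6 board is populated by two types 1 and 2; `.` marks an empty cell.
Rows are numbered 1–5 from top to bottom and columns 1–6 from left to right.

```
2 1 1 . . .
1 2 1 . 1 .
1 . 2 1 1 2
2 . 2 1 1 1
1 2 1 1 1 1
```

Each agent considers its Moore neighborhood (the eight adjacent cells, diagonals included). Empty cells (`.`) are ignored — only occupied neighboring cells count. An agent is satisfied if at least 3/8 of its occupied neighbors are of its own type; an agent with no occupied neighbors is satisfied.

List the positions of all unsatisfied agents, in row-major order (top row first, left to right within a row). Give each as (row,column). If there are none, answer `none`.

(1,1), (2,2), (3,1), (3,6), (4,1), (4,3), (5,1)

(1,1)2 1/3 not
(1,2)1 3/5 satisfied
(1,3)1 2/3 satisfied
(2,1)1 2/4 satisfied
(2,2)2 2/7 not
(2,3)1 3/5 satisfied
(2,5)1 2/3 satisfied
(3,1)1 1/3 not
(3,3)2 2/5 satisfied
(3,4)1 5/7 satisfied
(3,5)1 5/6 satisfied
(3,6)2 0/4 not
(4,1)2 1/3 not
(4,3)2 2/6 not
(4,4)1 6/8 satisfied
(4,5)1 7/8 satisfied
(4,6)1 4/5 satisfied
(5,1)1 0/2 not
(5,2)2 2/4 satisfied
(5,3)1 2/4 satisfied
(5,4)1 4/5 satisfied
(5,5)1 5/5 satisfied
(5,6)1 3/3 satisfied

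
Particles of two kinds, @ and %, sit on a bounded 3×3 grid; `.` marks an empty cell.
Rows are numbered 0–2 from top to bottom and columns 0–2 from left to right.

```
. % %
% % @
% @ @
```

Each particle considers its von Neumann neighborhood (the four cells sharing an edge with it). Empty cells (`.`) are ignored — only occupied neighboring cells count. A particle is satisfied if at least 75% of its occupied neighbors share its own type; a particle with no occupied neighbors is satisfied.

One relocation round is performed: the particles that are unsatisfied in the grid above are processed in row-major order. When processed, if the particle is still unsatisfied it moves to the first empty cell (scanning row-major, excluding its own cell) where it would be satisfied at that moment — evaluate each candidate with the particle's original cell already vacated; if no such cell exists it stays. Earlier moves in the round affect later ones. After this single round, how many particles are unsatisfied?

4

Initially unsatisfied (in order): (0,2), (1,1), (1,2), (2,0), (2,1).
  (0,2) → (0,0).
  (1,1): no empty cell satisfies it; stays.
  (1,2): no empty cell satisfies it; stays.
  (2,0): no empty cell satisfies it; stays.
  (2,1): no empty cell satisfies it; stays.
Resulting grid:
% % .
% % @
% @ @
Unsatisfied now: (1,1), (1,2), (2,0), (2,1).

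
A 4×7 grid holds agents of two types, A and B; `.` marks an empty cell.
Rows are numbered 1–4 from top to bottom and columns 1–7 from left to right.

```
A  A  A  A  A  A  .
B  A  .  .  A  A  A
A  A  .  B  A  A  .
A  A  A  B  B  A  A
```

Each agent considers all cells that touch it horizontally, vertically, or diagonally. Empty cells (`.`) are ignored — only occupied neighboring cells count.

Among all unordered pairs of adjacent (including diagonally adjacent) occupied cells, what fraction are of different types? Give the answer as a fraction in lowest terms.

1/4

Scan each occupied cell's neighbors to the right and below (and the two forward diagonals) so each pair is counted once.
From row 1: 2 unlike of 16 pairs (running 2/16).
From row 2: 4 unlike of 13 pairs (running 6/29).
From row 3: 5 unlike of 17 pairs (running 11/46).
From row 4: 2 unlike of 6 pairs (running 13/52).
Total adjacent occupied pairs: 52; unlike-type pairs: 13.
13/52 reduces to 1/4.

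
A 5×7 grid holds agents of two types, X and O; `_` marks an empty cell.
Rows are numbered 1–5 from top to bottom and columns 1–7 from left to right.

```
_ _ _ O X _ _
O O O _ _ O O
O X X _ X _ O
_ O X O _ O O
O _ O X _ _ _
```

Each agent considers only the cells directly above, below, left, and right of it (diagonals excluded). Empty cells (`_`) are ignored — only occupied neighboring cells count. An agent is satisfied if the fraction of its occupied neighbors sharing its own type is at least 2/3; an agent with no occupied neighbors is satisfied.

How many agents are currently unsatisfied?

10

Row 1: (1,4)O 0/1 unhappy · (1,5)X 0/1 unhappy
Row 2: (2,1)O 2/2 ok · (2,2)O 2/3 ok · (2,3)O 1/2 unhappy · (2,6)O 1/1 ok · (2,7)O 2/2 ok
Row 3: (3,1)O 1/2 unhappy · (3,2)X 1/4 unhappy · (3,3)X 2/3 ok · (3,5)X 0/0 ok · (3,7)O 2/2 ok
Row 4: (4,2)O 0/2 unhappy · (4,3)X 1/4 unhappy · (4,4)O 0/2 unhappy · (4,6)O 1/1 ok · (4,7)O 2/2 ok
Row 5: (5,1)O 0/0 ok · (5,3)O 0/2 unhappy · (5,4)X 0/2 unhappy
Unsatisfied: (1,4), (1,5), (2,3), (3,1), (3,2), (4,2), (4,3), (4,4), (5,3), (5,4) — 10 in total.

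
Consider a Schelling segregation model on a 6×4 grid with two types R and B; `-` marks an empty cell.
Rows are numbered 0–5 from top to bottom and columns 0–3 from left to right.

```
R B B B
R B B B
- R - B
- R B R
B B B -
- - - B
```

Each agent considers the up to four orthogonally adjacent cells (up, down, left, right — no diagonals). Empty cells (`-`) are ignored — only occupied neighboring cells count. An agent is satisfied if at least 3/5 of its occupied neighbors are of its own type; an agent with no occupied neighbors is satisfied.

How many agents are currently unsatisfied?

8

Row 0: (0,0)R 1/2 ✗ · (0,1)B 2/3 ✓ · (0,2)B 3/3 ✓ · (0,3)B 2/2 ✓
Row 1: (1,0)R 1/2 ✗ · (1,1)B 2/4 ✗ · (1,2)B 3/3 ✓ · (1,3)B 3/3 ✓
Row 2: (2,1)R 1/2 ✗ · (2,3)B 1/2 ✗
Row 3: (3,1)R 1/3 ✗ · (3,2)B 1/3 ✗ · (3,3)R 0/2 ✗
Row 4: (4,0)B 1/1 ✓ · (4,1)B 2/3 ✓ · (4,2)B 2/2 ✓
Row 5: (5,3)B 0/0 ✓
Unsatisfied: (0,0), (1,0), (1,1), (2,1), (2,3), (3,1), (3,2), (3,3) — 8 in total.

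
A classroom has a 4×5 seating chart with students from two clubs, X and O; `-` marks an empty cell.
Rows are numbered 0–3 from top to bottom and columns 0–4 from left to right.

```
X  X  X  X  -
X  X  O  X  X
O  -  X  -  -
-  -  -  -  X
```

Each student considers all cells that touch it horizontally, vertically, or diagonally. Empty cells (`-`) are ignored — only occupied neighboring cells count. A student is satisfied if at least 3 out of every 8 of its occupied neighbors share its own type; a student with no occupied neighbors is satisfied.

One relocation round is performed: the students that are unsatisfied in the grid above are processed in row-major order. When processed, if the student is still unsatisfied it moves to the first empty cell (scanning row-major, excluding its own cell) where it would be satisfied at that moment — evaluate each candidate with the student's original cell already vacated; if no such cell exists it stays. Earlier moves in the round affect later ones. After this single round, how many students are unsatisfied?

0

Initially unsatisfied (in order): (1,2), (2,0).
  (1,2) → (3,0).
  (2,0) → (3,1).
Resulting grid:
X X X X -
X X - X X
- - X - -
O O - - X
All satisfied now.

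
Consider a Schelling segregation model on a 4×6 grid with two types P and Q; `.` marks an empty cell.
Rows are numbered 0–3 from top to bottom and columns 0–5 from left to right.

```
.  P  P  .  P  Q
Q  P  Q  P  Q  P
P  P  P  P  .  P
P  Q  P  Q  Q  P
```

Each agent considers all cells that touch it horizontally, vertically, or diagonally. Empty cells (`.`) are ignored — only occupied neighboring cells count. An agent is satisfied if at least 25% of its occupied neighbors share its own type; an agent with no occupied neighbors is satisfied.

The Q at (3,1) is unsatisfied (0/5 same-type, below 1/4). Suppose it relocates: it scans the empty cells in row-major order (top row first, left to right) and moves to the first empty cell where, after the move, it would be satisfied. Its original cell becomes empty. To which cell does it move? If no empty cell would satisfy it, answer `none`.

(0,0)

Vacating (3,1). Empty cells in order:
  (0,0): 1/3 same-type → satisfied — stop here.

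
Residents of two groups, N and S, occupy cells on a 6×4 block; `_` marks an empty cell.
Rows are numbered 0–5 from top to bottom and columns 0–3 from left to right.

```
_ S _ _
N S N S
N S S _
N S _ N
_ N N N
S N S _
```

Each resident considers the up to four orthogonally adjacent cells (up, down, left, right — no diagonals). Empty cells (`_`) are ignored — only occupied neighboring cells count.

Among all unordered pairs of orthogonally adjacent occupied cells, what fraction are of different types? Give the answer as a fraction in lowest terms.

1/2

Scan each occupied cell's neighbors to the right and below so each pair is counted once.
From row 0: 0 unlike of 1 pairs (running 0/1).
From row 1: 4 unlike of 6 pairs (running 4/7).
From row 2: 1 unlike of 4 pairs (running 5/11).
From row 3: 2 unlike of 3 pairs (running 7/14).
From row 4: 1 unlike of 4 pairs (running 8/18).
From row 5: 2 unlike of 2 pairs (running 10/20).
Total adjacent occupied pairs: 20; unlike-type pairs: 10.
10/20 reduces to 1/2.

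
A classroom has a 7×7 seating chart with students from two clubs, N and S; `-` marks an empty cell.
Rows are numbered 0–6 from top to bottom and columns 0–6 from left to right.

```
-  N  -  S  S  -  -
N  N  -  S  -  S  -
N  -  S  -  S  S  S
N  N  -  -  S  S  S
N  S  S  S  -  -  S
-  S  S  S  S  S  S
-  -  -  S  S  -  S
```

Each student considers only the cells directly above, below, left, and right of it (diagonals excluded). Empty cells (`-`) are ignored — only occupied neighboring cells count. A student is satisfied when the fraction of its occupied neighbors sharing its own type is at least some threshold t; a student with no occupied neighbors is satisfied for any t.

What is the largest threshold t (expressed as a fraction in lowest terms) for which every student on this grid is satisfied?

1/2

(0,1)N 1/1
(0,3)S 2/2
(0,4)S 1/1
(1,0)N 2/2
(1,1)N 2/2
(1,3)S 1/1
(1,5)S 1/1
(2,0)N 2/2
(2,2)S — no occupied neighbors
(2,4)S 2/2
(2,5)S 4/4
(2,6)S 2/2
(3,0)N 3/3
(3,1)N 1/2
(3,4)S 2/2
(3,5)S 3/3
(3,6)S 3/3
(4,0)N 1/2
(4,1)S 2/4
(4,2)S 3/3
(4,3)S 2/2
(4,6)S 2/2
(5,1)S 2/2
(5,2)S 3/3
(5,3)S 4/4
(5,4)S 3/3
(5,5)S 2/2
(5,6)S 3/3
(6,3)S 2/2
(6,4)S 2/2
(6,6)S 1/1
The smallest same-type fraction is 1/2 at (3,1), which reduces to 1/2. Any threshold above that leaves this student unsatisfied.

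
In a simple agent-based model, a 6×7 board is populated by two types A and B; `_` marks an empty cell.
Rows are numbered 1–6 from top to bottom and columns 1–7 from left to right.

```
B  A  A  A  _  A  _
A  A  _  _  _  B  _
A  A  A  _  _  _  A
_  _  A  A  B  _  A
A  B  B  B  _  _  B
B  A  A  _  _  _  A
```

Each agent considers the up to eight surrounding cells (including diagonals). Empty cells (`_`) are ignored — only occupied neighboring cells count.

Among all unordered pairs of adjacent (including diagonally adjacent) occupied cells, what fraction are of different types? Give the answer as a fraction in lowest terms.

Scan each occupied cell's neighbors to the right and below (and the two forward diagonals) so each pair is counted once.
From row 1: 4 unlike of 9 pairs (running 4/9).
From row 2: 1 unlike of 7 pairs (running 5/16).
From row 3: 0 unlike of 6 pairs (running 5/22).
From row 4: 7 unlike of 9 pairs (running 12/31).
From row 5: 8 unlike of 12 pairs (running 20/43).
From row 6: 1 unlike of 2 pairs (running 21/45).
Total adjacent occupied pairs: 45; unlike-type pairs: 21.
21/45 reduces to 7/15.

7/15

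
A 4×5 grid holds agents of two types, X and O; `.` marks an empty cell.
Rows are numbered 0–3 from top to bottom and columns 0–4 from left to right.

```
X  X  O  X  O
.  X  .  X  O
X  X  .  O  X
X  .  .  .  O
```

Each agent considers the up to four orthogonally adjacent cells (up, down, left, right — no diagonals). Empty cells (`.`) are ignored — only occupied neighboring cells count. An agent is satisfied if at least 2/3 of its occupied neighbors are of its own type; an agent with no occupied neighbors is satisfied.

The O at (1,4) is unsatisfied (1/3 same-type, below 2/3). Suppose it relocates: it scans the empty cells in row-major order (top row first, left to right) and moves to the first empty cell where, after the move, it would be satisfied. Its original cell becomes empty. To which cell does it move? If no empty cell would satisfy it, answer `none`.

(3,2)

Vacating (1,4). Empty cells in order:
  (1,0): 0/3 same-type → still unsatisfied.
  (1,2): 1/3 same-type → still unsatisfied.
  (2,2): 1/2 same-type → still unsatisfied.
  (3,1): 0/2 same-type → still unsatisfied.
  (3,2): 0/0 same-type → satisfied — stop here.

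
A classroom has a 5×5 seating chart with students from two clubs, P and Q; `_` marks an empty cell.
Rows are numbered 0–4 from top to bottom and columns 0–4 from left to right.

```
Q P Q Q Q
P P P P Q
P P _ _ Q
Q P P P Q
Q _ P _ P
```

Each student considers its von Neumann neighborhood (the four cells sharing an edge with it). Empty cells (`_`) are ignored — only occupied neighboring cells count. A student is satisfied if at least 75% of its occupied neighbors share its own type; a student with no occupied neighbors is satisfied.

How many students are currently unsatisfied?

Row 0: (0,0)Q 0/2 ✗ · (0,1)P 1/3 ✗ · (0,2)Q 1/3 ✗ · (0,3)Q 2/3 ✗ · (0,4)Q 2/2 ✓
Row 1: (1,0)P 2/3 ✗ · (1,1)P 4/4 ✓ · (1,2)P 2/3 ✗ · (1,3)P 1/3 ✗ · (1,4)Q 2/3 ✗
Row 2: (2,0)P 2/3 ✗ · (2,1)P 3/3 ✓ · (2,4)Q 2/2 ✓
Row 3: (3,0)Q 1/3 ✗ · (3,1)P 2/3 ✗ · (3,2)P 3/3 ✓ · (3,3)P 1/2 ✗ · (3,4)Q 1/3 ✗
Row 4: (4,0)Q 1/1 ✓ · (4,2)P 1/1 ✓ · (4,4)P 0/1 ✗
Unsatisfied: (0,0), (0,1), (0,2), (0,3), (1,0), (1,2), (1,3), (1,4), (2,0), (3,0), (3,1), (3,3), (3,4), (4,4) — 14 in total.

14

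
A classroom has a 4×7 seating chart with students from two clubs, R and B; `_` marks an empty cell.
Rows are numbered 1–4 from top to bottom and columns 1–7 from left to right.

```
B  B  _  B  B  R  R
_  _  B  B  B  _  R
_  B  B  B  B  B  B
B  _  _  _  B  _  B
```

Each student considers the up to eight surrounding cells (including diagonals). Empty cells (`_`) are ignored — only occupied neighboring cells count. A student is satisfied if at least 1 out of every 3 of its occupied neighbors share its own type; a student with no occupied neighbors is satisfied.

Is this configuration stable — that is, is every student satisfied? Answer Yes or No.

Yes

Row 1: (1,1)B 1/1 satisfied · (1,2)B 2/2 satisfied · (1,4)B 4/4 satisfied · (1,5)B 3/4 satisfied · (1,6)R 2/4 satisfied · (1,7)R 2/2 satisfied
Row 2: (2,3)B 6/6 satisfied · (2,4)B 7/7 satisfied · (2,5)B 6/7 satisfied · (2,7)R 2/4 satisfied
Row 3: (3,2)B 3/3 satisfied · (3,3)B 4/4 satisfied · (3,4)B 6/6 satisfied · (3,5)B 5/5 satisfied · (3,6)B 5/6 satisfied · (3,7)B 2/3 satisfied
Row 4: (4,1)B 1/1 satisfied · (4,5)B 3/3 satisfied · (4,7)B 2/2 satisfied
All meet the threshold, so the configuration is stable.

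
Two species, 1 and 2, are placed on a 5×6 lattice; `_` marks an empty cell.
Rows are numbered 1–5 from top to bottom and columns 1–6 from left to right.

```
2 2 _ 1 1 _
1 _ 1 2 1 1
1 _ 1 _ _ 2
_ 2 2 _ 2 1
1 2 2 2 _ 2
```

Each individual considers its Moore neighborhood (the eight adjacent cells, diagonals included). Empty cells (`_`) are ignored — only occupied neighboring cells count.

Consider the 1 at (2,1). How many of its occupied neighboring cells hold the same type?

1

Occupied neighbors of (2,1): (1,1)=2, (1,2)=2, (3,1)=1.
Same type (1): 1 of 3.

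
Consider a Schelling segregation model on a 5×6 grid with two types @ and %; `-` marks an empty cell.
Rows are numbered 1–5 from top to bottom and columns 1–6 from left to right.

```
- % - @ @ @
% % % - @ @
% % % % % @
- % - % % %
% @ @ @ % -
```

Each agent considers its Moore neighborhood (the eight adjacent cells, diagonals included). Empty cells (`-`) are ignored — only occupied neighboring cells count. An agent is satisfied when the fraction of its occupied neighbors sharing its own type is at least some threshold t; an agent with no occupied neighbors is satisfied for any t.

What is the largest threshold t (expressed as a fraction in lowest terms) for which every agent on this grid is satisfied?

Row 1: (1,2)% 3/3 · (1,4)@ 2/3 · (1,5)@ 4/4 · (1,6)@ 3/3
Row 2: (2,1)% 4/4 · (2,2)% 6/6 · (2,3)% 5/6 · (2,5)@ 5/7 · (2,6)@ 4/5
Row 3: (3,1)% 4/4 · (3,2)% 6/6 · (3,3)% 6/6 · (3,4)% 5/6 · (3,5)% 4/7 · (3,6)@ 2/5
Row 4: (4,2)% 4/6 · (4,4)% 5/7 · (4,5)% 5/7 · (4,6)% 3/4
Row 5: (5,1)% 1/2 · (5,2)@ 1/3 · (5,3)@ 2/4 · (5,4)@ 1/4 · (5,5)% 3/4
The smallest same-type fraction is 1/4 at (5,4), which reduces to 1/4. Any threshold above that leaves this agent unsatisfied.

1/4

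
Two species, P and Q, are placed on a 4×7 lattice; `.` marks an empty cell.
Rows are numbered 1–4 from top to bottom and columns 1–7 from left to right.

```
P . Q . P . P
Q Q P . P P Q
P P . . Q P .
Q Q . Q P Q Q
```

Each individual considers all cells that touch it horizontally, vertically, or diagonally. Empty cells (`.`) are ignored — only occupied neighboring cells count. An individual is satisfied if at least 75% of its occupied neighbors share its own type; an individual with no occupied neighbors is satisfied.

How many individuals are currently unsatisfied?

Row 1: (1,1)P 0/2 ✗ · (1,3)Q 1/2 ✗ · (1,5)P 2/2 ✓ · (1,7)P 1/2 ✗
Row 2: (2,1)Q 1/4 ✗ · (2,2)Q 2/6 ✗ · (2,3)P 1/3 ✗ · (2,5)P 3/4 ✓ · (2,6)P 4/6 ✗ · (2,7)Q 0/3 ✗
Row 3: (3,1)P 1/5 ✗ · (3,2)P 2/6 ✗ · (3,5)Q 2/6 ✗ · (3,6)P 3/7 ✗
Row 4: (4,1)Q 1/3 ✗ · (4,2)Q 1/3 ✗ · (4,4)Q 1/2 ✗ · (4,5)P 1/4 ✗ · (4,6)Q 2/4 ✗ · (4,7)Q 1/2 ✗
Unsatisfied: (1,1), (1,3), (1,7), (2,1), (2,2), (2,3), (2,6), (2,7), (3,1), (3,2), (3,5), (3,6), (4,1), (4,2), (4,4), (4,5), (4,6), (4,7) — 18 in total.

18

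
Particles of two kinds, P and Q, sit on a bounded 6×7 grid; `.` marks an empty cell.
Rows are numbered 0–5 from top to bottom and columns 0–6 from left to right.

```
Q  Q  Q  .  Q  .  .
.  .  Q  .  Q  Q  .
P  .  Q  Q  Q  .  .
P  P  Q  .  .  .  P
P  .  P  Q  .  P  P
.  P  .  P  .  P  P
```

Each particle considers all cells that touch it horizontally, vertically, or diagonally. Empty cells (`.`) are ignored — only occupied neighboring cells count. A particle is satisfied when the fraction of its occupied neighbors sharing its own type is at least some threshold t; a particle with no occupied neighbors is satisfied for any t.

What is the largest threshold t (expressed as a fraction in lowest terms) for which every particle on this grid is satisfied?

Row 0: (0,0)Q 1/1 · (0,1)Q 3/3 · (0,2)Q 2/2 · (0,4)Q 2/2
Row 1: (1,2)Q 4/4 · (1,4)Q 4/4 · (1,5)Q 3/3
Row 2: (2,0)P 2/2 · (2,2)Q 3/4 · (2,3)Q 5/5 · (2,4)Q 3/3
Row 3: (3,0)P 3/3 · (3,1)P 4/6 · (3,2)Q 3/5 · (3,6)P 2/2
Row 4: (4,0)P 3/3 · (4,2)P 3/5 · (4,3)Q 1/3 · (4,5)P 4/4 · (4,6)P 4/4
Row 5: (5,1)P 2/2 · (5,3)P 1/2 · (5,5)P 3/3 · (5,6)P 3/3
The smallest same-type fraction is 1/3 at (4,3), which reduces to 1/3. Any threshold above that leaves this particle unsatisfied.

1/3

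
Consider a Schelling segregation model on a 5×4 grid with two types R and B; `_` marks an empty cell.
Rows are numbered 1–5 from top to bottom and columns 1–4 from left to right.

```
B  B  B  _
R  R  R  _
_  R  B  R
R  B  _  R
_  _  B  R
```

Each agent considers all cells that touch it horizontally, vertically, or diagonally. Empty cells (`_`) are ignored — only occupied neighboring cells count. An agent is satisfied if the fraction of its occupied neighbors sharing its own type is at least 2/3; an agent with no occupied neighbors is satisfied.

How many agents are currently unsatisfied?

12

Row 1: (1,1)B 1/3 not · (1,2)B 2/5 not · (1,3)B 1/3 not
Row 2: (2,1)R 2/4 not · (2,2)R 3/7 not · (2,3)R 3/6 not
Row 3: (3,2)R 4/6 satisfied · (3,3)B 1/6 not · (3,4)R 2/3 satisfied
Row 4: (4,1)R 1/2 not · (4,2)B 2/4 not · (4,4)R 2/4 not
Row 5: (5,3)B 1/3 not · (5,4)R 1/2 not
Unsatisfied: (1,1), (1,2), (1,3), (2,1), (2,2), (2,3), (3,3), (4,1), (4,2), (4,4), (5,3), (5,4) — 12 in total.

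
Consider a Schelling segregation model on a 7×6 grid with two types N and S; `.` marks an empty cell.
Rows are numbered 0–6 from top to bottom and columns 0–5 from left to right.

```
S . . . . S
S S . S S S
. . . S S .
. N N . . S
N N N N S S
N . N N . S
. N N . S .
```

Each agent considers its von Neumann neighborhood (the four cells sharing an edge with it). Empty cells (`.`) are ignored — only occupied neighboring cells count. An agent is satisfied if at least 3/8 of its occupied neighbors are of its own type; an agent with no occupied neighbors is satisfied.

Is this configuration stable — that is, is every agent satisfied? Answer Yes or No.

Yes

Row 0: (0,0)S 1/1 satisfied · (0,5)S 1/1 satisfied
Row 1: (1,0)S 2/2 satisfied · (1,1)S 1/1 satisfied · (1,3)S 2/2 satisfied · (1,4)S 3/3 satisfied · (1,5)S 2/2 satisfied
Row 2: (2,3)S 2/2 satisfied · (2,4)S 2/2 satisfied
Row 3: (3,1)N 2/2 satisfied · (3,2)N 2/2 satisfied · (3,5)S 1/1 satisfied
Row 4: (4,0)N 2/2 satisfied · (4,1)N 3/3 satisfied · (4,2)N 4/4 satisfied · (4,3)N 2/3 satisfied · (4,4)S 1/2 satisfied · (4,5)S 3/3 satisfied
Row 5: (5,0)N 1/1 satisfied · (5,2)N 3/3 satisfied · (5,3)N 2/2 satisfied · (5,5)S 1/1 satisfied
Row 6: (6,1)N 1/1 satisfied · (6,2)N 2/2 satisfied · (6,4)S 0/0 satisfied
All meet the threshold, so the configuration is stable.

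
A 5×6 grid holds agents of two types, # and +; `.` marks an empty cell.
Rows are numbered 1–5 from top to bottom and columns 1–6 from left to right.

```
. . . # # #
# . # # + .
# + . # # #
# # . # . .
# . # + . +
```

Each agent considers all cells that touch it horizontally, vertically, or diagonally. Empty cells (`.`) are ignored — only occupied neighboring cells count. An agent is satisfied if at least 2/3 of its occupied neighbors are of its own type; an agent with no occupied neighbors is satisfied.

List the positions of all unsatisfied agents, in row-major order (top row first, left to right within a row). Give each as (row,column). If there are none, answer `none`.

(1,4)# 3/4 ok
(1,5)# 3/4 ok
(1,6)# 1/2 unhappy
(2,1)# 1/2 unhappy
(2,3)# 3/4 ok
(2,4)# 5/6 ok
(2,5)+ 0/7 unhappy
(3,1)# 3/4 ok
(3,2)+ 0/5 unhappy
(3,4)# 4/5 ok
(3,5)# 4/5 ok
(3,6)# 1/2 unhappy
(4,1)# 3/4 ok
(4,2)# 4/5 ok
(4,4)# 3/4 ok
(5,1)# 2/2 ok
(5,3)# 2/3 ok
(5,4)+ 0/2 unhappy
(5,6)+ 0/0 ok

(1,6), (2,1), (2,5), (3,2), (3,6), (5,4)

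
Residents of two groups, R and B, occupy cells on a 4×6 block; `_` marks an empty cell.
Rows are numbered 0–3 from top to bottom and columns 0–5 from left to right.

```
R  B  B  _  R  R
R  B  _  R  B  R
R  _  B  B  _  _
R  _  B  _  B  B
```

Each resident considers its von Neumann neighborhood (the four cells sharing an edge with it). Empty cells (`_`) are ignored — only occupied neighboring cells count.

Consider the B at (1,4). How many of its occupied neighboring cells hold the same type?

0

Occupied neighbors of (1,4): (0,4)=R, (1,3)=R, (1,5)=R.
Same type (B): 0 of 3.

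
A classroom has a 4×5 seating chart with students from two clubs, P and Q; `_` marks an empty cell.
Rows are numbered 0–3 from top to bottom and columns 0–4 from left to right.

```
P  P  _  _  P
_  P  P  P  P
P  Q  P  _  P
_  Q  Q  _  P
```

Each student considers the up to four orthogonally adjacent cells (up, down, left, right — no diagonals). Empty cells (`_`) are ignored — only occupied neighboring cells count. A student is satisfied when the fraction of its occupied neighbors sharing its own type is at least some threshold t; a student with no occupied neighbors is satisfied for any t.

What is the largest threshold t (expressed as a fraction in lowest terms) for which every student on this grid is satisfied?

(0,0)P 1/1
(0,1)P 2/2
(0,4)P 1/1
(1,1)P 2/3
(1,2)P 3/3
(1,3)P 2/2
(1,4)P 3/3
(2,0)P 0/1
(2,1)Q 1/4
(2,2)P 1/3
(2,4)P 2/2
(3,1)Q 2/2
(3,2)Q 1/2
(3,4)P 1/1
The smallest same-type fraction is 0/1 at (2,0), which reduces to 0/1. Any threshold above that leaves this student unsatisfied.

0/1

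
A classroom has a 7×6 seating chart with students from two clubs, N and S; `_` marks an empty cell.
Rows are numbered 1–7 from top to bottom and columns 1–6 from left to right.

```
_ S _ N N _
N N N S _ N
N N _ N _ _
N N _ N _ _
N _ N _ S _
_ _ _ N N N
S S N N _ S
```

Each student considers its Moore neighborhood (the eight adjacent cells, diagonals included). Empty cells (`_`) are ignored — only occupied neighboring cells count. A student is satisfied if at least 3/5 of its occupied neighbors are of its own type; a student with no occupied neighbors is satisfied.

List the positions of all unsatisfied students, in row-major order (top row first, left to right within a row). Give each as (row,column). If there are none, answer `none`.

(1,2)S 0/3 ✗
(1,4)N 2/3 ✓
(1,5)N 2/3 ✓
(2,1)N 3/4 ✓
(2,2)N 4/5 ✓
(2,3)N 4/6 ✓
(2,4)S 0/4 ✗
(2,6)N 1/1 ✓
(3,1)N 5/5 ✓
(3,2)N 6/6 ✓
(3,4)N 2/3 ✓
(4,1)N 4/4 ✓
(4,2)N 5/5 ✓
(4,4)N 2/3 ✓
(5,1)N 2/2 ✓
(5,3)N 3/3 ✓
(5,5)S 0/4 ✗
(6,4)N 4/5 ✓
(6,5)N 3/5 ✓
(6,6)N 1/3 ✗
(7,1)S 1/1 ✓
(7,2)S 1/2 ✗
(7,3)N 2/3 ✓
(7,4)N 3/3 ✓
(7,6)S 0/2 ✗

(1,2), (2,4), (5,5), (6,6), (7,2), (7,6)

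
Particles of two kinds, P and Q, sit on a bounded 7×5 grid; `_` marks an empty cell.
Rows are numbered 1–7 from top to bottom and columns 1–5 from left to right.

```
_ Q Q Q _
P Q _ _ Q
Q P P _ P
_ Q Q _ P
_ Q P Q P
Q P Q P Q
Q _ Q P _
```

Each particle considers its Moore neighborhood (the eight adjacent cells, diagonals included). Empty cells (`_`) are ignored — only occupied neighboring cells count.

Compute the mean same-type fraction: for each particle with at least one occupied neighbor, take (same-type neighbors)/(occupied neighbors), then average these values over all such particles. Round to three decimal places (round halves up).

0.480

(1,2)Q 2/3
(1,3)Q 3/3
(1,4)Q 2/2
(2,1)P 1/4
(2,2)Q 3/6
(2,5)Q 1/2
(3,1)Q 2/4
(3,2)P 2/6
(3,3)P 1/4
(3,5)P 1/2
(4,2)Q 3/6
(4,3)Q 3/6
(4,5)P 2/3
(5,2)Q 4/6
(5,3)P 2/7
(5,4)Q 3/7
(5,5)P 2/4
(6,1)Q 2/3
(6,2)P 1/6
(6,3)Q 3/7
(6,4)P 3/7
(6,5)Q 1/4
(7,1)Q 1/2
(7,3)Q 1/4
(7,4)P 1/4
Sum over 25 particles: 2/3 + 3/3 + 2/2 + 1/4 + 3/6 + 1/2 + 2/4 + 2/6 + 1/4 + 1/2 + 3/6 + 3/6 + 2/3 + 4/6 + 2/7 + 3/7 + 2/4 + 2/3 + 1/6 + 3/7 + 3/7 + 1/4 + 1/2 + 1/4 + 1/4 = 1007/84; mean = 1007/84 ÷ 25 = 1007/2100 = 0.479523… → 0.480.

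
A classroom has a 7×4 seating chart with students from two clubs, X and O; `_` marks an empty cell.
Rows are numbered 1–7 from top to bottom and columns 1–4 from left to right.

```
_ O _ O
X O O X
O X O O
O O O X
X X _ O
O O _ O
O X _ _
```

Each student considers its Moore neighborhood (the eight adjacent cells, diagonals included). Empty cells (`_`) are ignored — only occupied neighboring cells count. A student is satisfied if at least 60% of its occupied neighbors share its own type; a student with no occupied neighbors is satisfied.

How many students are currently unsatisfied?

(1,2)O 2/3 satisfied
(1,4)O 1/2 not
(2,1)X 1/4 not
(2,2)O 4/6 satisfied
(2,3)O 5/7 satisfied
(2,4)X 0/4 not
(3,1)O 3/5 satisfied
(3,2)X 1/8 not
(3,3)O 5/8 satisfied
(3,4)O 3/5 satisfied
(4,1)O 2/5 not
(4,2)O 4/7 not
(4,3)O 4/7 not
(4,4)X 0/4 not
(5,1)X 1/5 not
(5,2)X 1/6 not
(5,4)O 2/3 satisfied
(6,1)O 2/5 not
(6,2)O 2/5 not
(6,4)O 1/1 satisfied
(7,1)O 2/3 satisfied
(7,2)X 0/3 not
Unsatisfied: (1,4), (2,1), (2,4), (3,2), (4,1), (4,2), (4,3), (4,4), (5,1), (5,2), (6,1), (6,2), (7,2) — 13 in total.

13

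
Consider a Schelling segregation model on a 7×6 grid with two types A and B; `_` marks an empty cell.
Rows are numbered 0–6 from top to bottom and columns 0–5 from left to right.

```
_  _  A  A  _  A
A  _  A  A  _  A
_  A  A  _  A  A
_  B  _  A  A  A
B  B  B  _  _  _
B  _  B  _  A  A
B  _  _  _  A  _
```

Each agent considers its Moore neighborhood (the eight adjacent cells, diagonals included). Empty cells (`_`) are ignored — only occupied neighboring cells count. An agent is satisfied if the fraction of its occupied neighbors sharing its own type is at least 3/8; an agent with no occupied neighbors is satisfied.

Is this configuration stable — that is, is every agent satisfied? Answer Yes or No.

Row 0: (0,2)A 3/3 ✓ · (0,3)A 3/3 ✓ · (0,5)A 1/1 ✓
Row 1: (1,0)A 1/1 ✓ · (1,2)A 5/5 ✓ · (1,3)A 5/5 ✓ · (1,5)A 3/3 ✓
Row 2: (2,1)A 3/4 ✓ · (2,2)A 4/5 ✓ · (2,4)A 6/6 ✓ · (2,5)A 4/4 ✓
Row 3: (3,1)B 3/5 ✓ · (3,3)A 3/4 ✓ · (3,4)A 4/4 ✓ · (3,5)A 3/3 ✓
Row 4: (4,0)B 3/3 ✓ · (4,1)B 5/5 ✓ · (4,2)B 3/4 ✓
Row 5: (5,0)B 3/3 ✓ · (5,2)B 2/2 ✓ · (5,4)A 2/2 ✓ · (5,5)A 2/2 ✓
Row 6: (6,0)B 1/1 ✓ · (6,4)A 2/2 ✓
All meet the threshold, so the configuration is stable.

Yes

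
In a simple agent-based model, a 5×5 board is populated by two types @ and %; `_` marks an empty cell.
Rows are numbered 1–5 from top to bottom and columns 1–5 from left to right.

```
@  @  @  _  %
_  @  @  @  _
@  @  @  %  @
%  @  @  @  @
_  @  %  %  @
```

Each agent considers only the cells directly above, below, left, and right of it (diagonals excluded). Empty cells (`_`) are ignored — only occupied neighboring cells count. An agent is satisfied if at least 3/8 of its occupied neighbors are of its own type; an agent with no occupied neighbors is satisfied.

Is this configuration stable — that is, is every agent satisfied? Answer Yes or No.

No

(1,1)@ 1/1 satisfied
(1,2)@ 3/3 satisfied
(1,3)@ 2/2 satisfied
(1,5)% 0/0 satisfied
(2,2)@ 3/3 satisfied
(2,3)@ 4/4 satisfied
(2,4)@ 1/2 satisfied
(3,1)@ 1/2 satisfied
(3,2)@ 4/4 satisfied
(3,3)@ 3/4 satisfied
(3,4)% 0/4 not
(3,5)@ 1/2 satisfied
(4,1)% 0/2 not
(4,2)@ 3/4 satisfied
(4,3)@ 3/4 satisfied
(4,4)@ 2/4 satisfied
(4,5)@ 3/3 satisfied
(5,2)@ 1/2 satisfied
(5,3)% 1/3 not
(5,4)% 1/3 not
(5,5)@ 1/2 satisfied
For instance (3,4) has only 0/4 same-type neighbors, below 3/8.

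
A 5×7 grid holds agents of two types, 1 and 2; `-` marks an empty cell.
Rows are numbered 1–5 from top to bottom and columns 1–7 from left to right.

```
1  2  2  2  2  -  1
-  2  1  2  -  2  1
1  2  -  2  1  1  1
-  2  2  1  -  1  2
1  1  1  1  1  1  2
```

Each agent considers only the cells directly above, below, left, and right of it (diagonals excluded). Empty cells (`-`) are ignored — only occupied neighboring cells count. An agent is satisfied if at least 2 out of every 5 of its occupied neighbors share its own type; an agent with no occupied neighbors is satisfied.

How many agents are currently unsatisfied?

8

(1,1)1 0/1 unhappy
(1,2)2 2/3 ok
(1,3)2 2/3 ok
(1,4)2 3/3 ok
(1,5)2 1/1 ok
(1,7)1 1/1 ok
(2,2)2 2/3 ok
(2,3)1 0/3 unhappy
(2,4)2 2/3 ok
(2,6)2 0/2 unhappy
(2,7)1 2/3 ok
(3,1)1 0/1 unhappy
(3,2)2 2/3 ok
(3,4)2 1/3 unhappy
(3,5)1 1/2 ok
(3,6)1 3/4 ok
(3,7)1 2/3 ok
(4,2)2 2/3 ok
(4,3)2 1/3 unhappy
(4,4)1 1/3 unhappy
(4,6)1 2/3 ok
(4,7)2 1/3 unhappy
(5,1)1 1/1 ok
(5,2)1 2/3 ok
(5,3)1 2/3 ok
(5,4)1 3/3 ok
(5,5)1 2/2 ok
(5,6)1 2/3 ok
(5,7)2 1/2 ok
Unsatisfied: (1,1), (2,3), (2,6), (3,1), (3,4), (4,3), (4,4), (4,7) — 8 in total.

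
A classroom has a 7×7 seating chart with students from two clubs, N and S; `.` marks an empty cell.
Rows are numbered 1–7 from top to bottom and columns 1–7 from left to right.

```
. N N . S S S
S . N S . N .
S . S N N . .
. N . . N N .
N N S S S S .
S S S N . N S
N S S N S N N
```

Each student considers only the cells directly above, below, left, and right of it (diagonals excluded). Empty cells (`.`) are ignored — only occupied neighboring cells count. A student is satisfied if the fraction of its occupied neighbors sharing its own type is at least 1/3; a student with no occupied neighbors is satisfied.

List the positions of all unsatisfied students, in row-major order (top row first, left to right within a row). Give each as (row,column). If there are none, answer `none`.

Row 1: (1,2)N 1/1 ✓ · (1,3)N 2/2 ✓ · (1,5)S 1/1 ✓ · (1,6)S 2/3 ✓ · (1,7)S 1/1 ✓
Row 2: (2,1)S 1/1 ✓ · (2,3)N 1/3 ✓ · (2,4)S 0/2 ✗ · (2,6)N 0/1 ✗
Row 3: (3,1)S 1/1 ✓ · (3,3)S 0/2 ✗ · (3,4)N 1/3 ✓ · (3,5)N 2/2 ✓
Row 4: (4,2)N 1/1 ✓ · (4,5)N 2/3 ✓ · (4,6)N 1/2 ✓
Row 5: (5,1)N 1/2 ✓ · (5,2)N 2/4 ✓ · (5,3)S 2/3 ✓ · (5,4)S 2/3 ✓ · (5,5)S 2/3 ✓ · (5,6)S 1/3 ✓
Row 6: (6,1)S 1/3 ✓ · (6,2)S 3/4 ✓ · (6,3)S 3/4 ✓ · (6,4)N 1/3 ✓ · (6,6)N 1/3 ✓ · (6,7)S 0/2 ✗
Row 7: (7,1)N 0/2 ✗ · (7,2)S 2/3 ✓ · (7,3)S 2/3 ✓ · (7,4)N 1/3 ✓ · (7,5)S 0/2 ✗ · (7,6)N 2/3 ✓ · (7,7)N 1/2 ✓

(2,4), (2,6), (3,3), (6,7), (7,1), (7,5)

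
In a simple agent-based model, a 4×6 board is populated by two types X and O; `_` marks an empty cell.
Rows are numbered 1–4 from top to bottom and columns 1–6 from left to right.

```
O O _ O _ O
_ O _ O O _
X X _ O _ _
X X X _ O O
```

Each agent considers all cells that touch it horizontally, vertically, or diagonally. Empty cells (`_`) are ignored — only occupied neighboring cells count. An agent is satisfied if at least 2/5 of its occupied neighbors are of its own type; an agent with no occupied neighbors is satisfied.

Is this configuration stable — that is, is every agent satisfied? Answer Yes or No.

(1,1)O 2/2 satisfied
(1,2)O 2/2 satisfied
(1,4)O 2/2 satisfied
(1,6)O 1/1 satisfied
(2,2)O 2/4 satisfied
(2,4)O 3/3 satisfied
(2,5)O 4/4 satisfied
(3,1)X 3/4 satisfied
(3,2)X 4/5 satisfied
(3,4)O 3/4 satisfied
(4,1)X 3/3 satisfied
(4,2)X 4/4 satisfied
(4,3)X 2/3 satisfied
(4,5)O 2/2 satisfied
(4,6)O 1/1 satisfied
All meet the threshold, so the configuration is stable.

Yes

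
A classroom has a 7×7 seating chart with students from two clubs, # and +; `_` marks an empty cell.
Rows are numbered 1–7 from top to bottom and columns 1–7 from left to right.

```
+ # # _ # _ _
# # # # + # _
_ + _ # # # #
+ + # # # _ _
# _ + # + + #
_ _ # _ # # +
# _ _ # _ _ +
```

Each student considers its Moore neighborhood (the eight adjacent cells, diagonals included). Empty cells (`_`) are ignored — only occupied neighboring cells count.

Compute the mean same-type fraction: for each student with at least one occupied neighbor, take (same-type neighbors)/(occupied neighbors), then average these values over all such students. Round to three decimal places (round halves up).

0.578

(1,1)+ 0/3
(1,2)# 4/5
(1,3)# 4/4
(1,5)# 2/3
(2,1)# 2/4
(2,2)# 4/6
(2,3)# 5/6
(2,4)# 5/6
(2,5)+ 0/6
(2,6)# 4/5
(3,2)+ 2/6
(3,4)# 6/7
(3,5)# 6/7
(3,6)# 4/5
(3,7)# 2/2
(4,1)+ 2/3
(4,2)+ 3/5
(4,3)# 3/6
(4,4)# 5/7
(4,5)# 5/7
(5,1)# 0/2
(5,3)+ 1/5
(5,4)# 5/7
(5,5)+ 1/6
(5,6)+ 2/6
(5,7)# 1/3
(6,3)# 2/3
(6,5)# 3/5
(6,6)# 2/6
(6,7)+ 2/4
(7,1)# — no occupied neighbors
(7,4)# 2/2
(7,7)+ 1/2
Sum over 32 students: 0/3 + 4/5 + 4/4 + 2/3 + 2/4 + 4/6 + 5/6 + 5/6 + 0/6 + 4/5 + 2/6 + 6/7 + 6/7 + 4/5 + 2/2 + 2/3 + 3/5 + 3/6 + 5/7 + 5/7 + 0/2 + 1/5 + 5/7 + 1/6 + 2/6 + 1/3 + 2/3 + 3/5 + 2/6 + 2/4 + 2/2 + 1/2 = 3883/210; mean = 3883/210 ÷ 32 = 3883/6720 = 0.577827… → 0.578.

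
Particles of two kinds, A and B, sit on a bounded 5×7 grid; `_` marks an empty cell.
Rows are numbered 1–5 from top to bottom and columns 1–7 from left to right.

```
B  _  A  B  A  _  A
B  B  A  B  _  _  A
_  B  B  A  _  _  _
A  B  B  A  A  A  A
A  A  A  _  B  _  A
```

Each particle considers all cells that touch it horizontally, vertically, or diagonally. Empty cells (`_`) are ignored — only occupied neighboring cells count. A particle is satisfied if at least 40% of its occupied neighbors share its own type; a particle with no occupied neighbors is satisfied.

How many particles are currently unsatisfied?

(1,1)B 2/2 ok
(1,3)A 1/4 unhappy
(1,4)B 1/4 unhappy
(1,5)A 0/2 unhappy
(1,7)A 1/1 ok
(2,1)B 3/3 ok
(2,2)B 4/6 ok
(2,3)A 2/7 unhappy
(2,4)B 2/6 unhappy
(2,7)A 1/1 ok
(3,2)B 5/7 ok
(3,3)B 5/8 ok
(3,4)A 3/6 ok
(4,1)A 2/4 ok
(4,2)B 3/7 ok
(4,3)B 3/7 ok
(4,4)A 3/6 ok
(4,5)A 3/4 ok
(4,6)A 3/4 ok
(4,7)A 2/2 ok
(5,1)A 2/3 ok
(5,2)A 3/5 ok
(5,3)A 2/4 ok
(5,5)B 0/3 unhappy
(5,7)A 2/2 ok
Unsatisfied: (1,3), (1,4), (1,5), (2,3), (2,4), (5,5) — 6 in total.

6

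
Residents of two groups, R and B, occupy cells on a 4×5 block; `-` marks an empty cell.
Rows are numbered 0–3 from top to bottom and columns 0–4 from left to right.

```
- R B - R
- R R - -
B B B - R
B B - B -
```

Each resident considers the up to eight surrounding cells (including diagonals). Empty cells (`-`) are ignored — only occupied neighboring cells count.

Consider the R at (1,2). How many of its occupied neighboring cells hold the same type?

Occupied neighbors of (1,2): (0,1)=R, (0,2)=B, (1,1)=R, (2,1)=B, (2,2)=B.
Same type (R): 2 of 5.

2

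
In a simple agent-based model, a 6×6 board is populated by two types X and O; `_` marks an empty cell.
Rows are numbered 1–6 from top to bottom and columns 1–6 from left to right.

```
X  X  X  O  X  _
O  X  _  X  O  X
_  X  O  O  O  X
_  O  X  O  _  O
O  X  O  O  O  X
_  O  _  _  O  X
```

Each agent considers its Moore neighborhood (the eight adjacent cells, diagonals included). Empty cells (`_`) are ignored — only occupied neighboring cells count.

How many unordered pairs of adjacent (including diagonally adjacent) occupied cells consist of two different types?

Scan each occupied cell's neighbors to the right and below (and the two forward diagonals) so each pair is counted once.
Row 1: X(1,1)–X(1,2)= X(1,1)–O(2,1)≠ X(1,1)–X(2,2)= X(1,2)–X(1,3)= X(1,2)–X(2,2)= X(1,2)–O(2,1)≠ X(1,3)–O(1,4)≠ X(1,3)–X(2,4)= X(1,3)–X(2,2)= O(1,4)–X(1,5)≠ O(1,4)–X(2,4)≠ O(1,4)–O(2,5)= X(1,5)–O(2,5)≠ X(1,5)–X(2,6)= X(1,5)–X(2,4)=  → 6/15 unlike.
Row 2: O(2,1)–X(2,2)≠ O(2,1)–X(3,2)≠ X(2,2)–X(3,2)= X(2,2)–O(3,3)≠ X(2,4)–O(2,5)≠ X(2,4)–O(3,4)≠ X(2,4)–O(3,5)≠ X(2,4)–O(3,3)≠ O(2,5)–X(2,6)≠ O(2,5)–O(3,5)= O(2,5)–X(3,6)≠ O(2,5)–O(3,4)= X(2,6)–X(3,6)= X(2,6)–O(3,5)≠  → 10/14 unlike.
Row 3: X(3,2)–O(3,3)≠ X(3,2)–O(4,2)≠ X(3,2)–X(4,3)= O(3,3)–O(3,4)= O(3,3)–X(4,3)≠ O(3,3)–O(4,4)= O(3,3)–O(4,2)= O(3,4)–O(3,5)= O(3,4)–O(4,4)= O(3,4)–X(4,3)≠ O(3,5)–X(3,6)≠ O(3,5)–O(4,6)= O(3,5)–O(4,4)= X(3,6)–O(4,6)≠  → 6/14 unlike.
Row 4: O(4,2)–X(4,3)≠ O(4,2)–X(5,2)≠ O(4,2)–O(5,3)= O(4,2)–O(5,1)= X(4,3)–O(4,4)≠ X(4,3)–O(5,3)≠ X(4,3)–O(5,4)≠ X(4,3)–X(5,2)= O(4,4)–O(5,4)= O(4,4)–O(5,5)= O(4,4)–O(5,3)= O(4,6)–X(5,6)≠ O(4,6)–O(5,5)=  → 6/13 unlike.
Row 5: O(5,1)–X(5,2)≠ O(5,1)–O(6,2)= X(5,2)–O(5,3)≠ X(5,2)–O(6,2)≠ O(5,3)–O(5,4)= O(5,3)–O(6,2)= O(5,4)–O(5,5)= O(5,4)–O(6,5)= O(5,5)–X(5,6)≠ O(5,5)–O(6,5)= O(5,5)–X(6,6)≠ X(5,6)–X(6,6)= X(5,6)–O(6,5)≠  → 6/13 unlike.
Row 6: O(6,5)–X(6,6)≠  → 1/1 unlike.
Total adjacent occupied pairs: 70; unlike-type pairs: 35.

35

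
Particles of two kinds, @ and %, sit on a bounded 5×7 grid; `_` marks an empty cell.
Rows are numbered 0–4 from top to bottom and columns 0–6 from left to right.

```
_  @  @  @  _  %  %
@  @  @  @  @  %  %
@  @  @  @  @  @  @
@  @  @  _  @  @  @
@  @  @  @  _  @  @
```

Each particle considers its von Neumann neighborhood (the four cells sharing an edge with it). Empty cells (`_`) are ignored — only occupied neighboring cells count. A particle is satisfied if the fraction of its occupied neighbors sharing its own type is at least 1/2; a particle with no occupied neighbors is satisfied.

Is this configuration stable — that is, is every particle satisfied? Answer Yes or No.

Row 0: (0,1)@ 2/2 ✓ · (0,2)@ 3/3 ✓ · (0,3)@ 2/2 ✓ · (0,5)% 2/2 ✓ · (0,6)% 2/2 ✓
Row 1: (1,0)@ 2/2 ✓ · (1,1)@ 4/4 ✓ · (1,2)@ 4/4 ✓ · (1,3)@ 4/4 ✓ · (1,4)@ 2/3 ✓ · (1,5)% 2/4 ✓ · (1,6)% 2/3 ✓
Row 2: (2,0)@ 3/3 ✓ · (2,1)@ 4/4 ✓ · (2,2)@ 4/4 ✓ · (2,3)@ 3/3 ✓ · (2,4)@ 4/4 ✓ · (2,5)@ 3/4 ✓ · (2,6)@ 2/3 ✓
Row 3: (3,0)@ 3/3 ✓ · (3,1)@ 4/4 ✓ · (3,2)@ 3/3 ✓ · (3,4)@ 2/2 ✓ · (3,5)@ 4/4 ✓ · (3,6)@ 3/3 ✓
Row 4: (4,0)@ 2/2 ✓ · (4,1)@ 3/3 ✓ · (4,2)@ 3/3 ✓ · (4,3)@ 1/1 ✓ · (4,5)@ 2/2 ✓ · (4,6)@ 2/2 ✓
All meet the threshold, so the configuration is stable.

Yes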